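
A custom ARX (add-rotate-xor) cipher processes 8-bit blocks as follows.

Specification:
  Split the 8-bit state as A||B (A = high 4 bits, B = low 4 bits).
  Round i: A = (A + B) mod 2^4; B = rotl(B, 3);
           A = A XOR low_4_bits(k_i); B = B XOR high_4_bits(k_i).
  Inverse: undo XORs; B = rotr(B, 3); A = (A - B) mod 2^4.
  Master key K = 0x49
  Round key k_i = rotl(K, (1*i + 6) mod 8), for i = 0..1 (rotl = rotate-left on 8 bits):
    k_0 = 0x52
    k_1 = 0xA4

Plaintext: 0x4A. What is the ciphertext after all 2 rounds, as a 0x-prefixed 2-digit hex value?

s_0 = plaintext = 0x4A
s_1 = Round(s_0, k_0) = 0xC0
s_2 = Round(s_1, k_1) = 0x8A

0x8A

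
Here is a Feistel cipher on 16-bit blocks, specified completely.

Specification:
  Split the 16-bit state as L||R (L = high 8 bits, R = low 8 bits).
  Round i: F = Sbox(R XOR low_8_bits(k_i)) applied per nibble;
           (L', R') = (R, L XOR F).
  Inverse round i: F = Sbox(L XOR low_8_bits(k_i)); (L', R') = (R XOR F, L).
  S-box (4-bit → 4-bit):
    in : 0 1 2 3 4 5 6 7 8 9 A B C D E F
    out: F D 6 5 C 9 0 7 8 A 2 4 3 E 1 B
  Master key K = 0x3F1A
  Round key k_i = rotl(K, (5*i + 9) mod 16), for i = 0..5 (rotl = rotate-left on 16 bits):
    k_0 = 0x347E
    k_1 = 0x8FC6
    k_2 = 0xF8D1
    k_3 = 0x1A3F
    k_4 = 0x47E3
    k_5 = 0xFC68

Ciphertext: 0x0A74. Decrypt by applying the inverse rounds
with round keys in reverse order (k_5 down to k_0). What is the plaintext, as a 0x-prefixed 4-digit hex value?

s_0 = ciphertext = 0x0A74
s_1 = InvRound(s_0, k_5) = 0x720A
s_2 = InvRound(s_1, k_4) = 0xA772
s_3 = InvRound(s_2, k_3) = 0xDAA7
s_4 = InvRound(s_3, k_2) = 0x53DA
s_5 = InvRound(s_4, k_1) = 0x7353
s_6 = InvRound(s_5, k_0) = 0xAD73

0xAD73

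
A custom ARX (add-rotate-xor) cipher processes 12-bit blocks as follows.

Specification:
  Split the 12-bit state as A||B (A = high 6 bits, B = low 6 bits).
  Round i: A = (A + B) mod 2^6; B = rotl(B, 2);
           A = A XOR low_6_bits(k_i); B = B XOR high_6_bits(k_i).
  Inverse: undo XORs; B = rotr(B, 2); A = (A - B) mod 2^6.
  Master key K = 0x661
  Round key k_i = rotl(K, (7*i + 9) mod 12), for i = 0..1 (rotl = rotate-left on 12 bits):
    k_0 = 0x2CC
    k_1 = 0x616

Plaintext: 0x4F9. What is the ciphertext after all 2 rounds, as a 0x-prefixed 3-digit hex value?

s_0 = plaintext = 0x4F9
s_1 = Round(s_0, k_0) = 0x02C
s_2 = Round(s_1, k_1) = 0xEAA

0xEAA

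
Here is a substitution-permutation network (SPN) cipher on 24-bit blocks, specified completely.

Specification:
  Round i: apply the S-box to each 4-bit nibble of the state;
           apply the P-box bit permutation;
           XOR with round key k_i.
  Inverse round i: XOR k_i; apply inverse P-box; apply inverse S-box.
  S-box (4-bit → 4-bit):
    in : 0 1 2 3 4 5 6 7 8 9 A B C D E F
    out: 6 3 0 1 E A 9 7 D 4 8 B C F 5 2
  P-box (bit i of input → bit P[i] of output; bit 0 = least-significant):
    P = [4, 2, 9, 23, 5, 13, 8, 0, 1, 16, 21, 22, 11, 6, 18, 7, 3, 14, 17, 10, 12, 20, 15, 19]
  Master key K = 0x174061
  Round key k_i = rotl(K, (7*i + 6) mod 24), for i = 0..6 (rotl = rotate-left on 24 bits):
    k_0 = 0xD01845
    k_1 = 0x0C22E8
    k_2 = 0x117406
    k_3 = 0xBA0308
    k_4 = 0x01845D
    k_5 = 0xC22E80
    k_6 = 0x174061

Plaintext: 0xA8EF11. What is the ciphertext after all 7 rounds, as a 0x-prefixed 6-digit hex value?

0xE93BA5

s_0 = plaintext = 0xA8EF11
s_1 = Round(s_0, k_0) = 0xDF3479
s_2 = Round(s_1, k_1) = 0x75D9C8
s_3 = Round(s_2, k_2) = 0xA5ABD7
s_4 = Round(s_3, k_3) = 0xF364BF
s_5 = Round(s_4, k_4) = 0x70ACF0
s_6 = Round(s_5, k_5) = 0xB0DC04
s_7 = Round(s_6, k_6) = 0xE93BA5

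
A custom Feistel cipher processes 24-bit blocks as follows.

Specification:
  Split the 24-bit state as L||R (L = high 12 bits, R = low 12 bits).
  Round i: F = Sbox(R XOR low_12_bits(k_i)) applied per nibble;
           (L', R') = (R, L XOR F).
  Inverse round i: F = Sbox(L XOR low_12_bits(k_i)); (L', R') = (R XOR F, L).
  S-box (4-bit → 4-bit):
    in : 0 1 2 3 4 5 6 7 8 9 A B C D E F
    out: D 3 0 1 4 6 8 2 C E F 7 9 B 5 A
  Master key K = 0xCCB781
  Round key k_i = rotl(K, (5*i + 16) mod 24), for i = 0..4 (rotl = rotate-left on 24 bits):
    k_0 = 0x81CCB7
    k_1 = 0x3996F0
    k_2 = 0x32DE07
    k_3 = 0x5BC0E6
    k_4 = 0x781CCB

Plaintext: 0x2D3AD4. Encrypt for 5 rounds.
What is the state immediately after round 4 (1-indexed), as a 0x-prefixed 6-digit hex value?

0x153052

s_0 = plaintext = 0x2D3AD4
s_1 = Round(s_0, k_0) = 0xAD4A52
s_2 = Round(s_1, k_1) = 0xA52324
s_3 = Round(s_2, k_2) = 0x324153
s_4 = Round(s_3, k_3) = 0x153052
s_5 = Round(s_4, k_4) = 0x0528BD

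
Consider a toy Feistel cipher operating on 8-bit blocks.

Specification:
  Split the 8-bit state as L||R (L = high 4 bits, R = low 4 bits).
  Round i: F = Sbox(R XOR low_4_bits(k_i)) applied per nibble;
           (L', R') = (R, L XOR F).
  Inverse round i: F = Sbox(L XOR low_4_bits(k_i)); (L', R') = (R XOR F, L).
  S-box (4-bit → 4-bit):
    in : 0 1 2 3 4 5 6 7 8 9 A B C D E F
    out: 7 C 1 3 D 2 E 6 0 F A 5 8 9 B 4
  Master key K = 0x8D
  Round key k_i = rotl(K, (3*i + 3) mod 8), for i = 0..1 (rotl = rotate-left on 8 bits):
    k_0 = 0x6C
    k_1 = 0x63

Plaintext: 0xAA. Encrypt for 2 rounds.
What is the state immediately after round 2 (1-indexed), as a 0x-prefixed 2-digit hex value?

s_0 = plaintext = 0xAA
s_1 = Round(s_0, k_0) = 0xA4
s_2 = Round(s_1, k_1) = 0x4C

0x4C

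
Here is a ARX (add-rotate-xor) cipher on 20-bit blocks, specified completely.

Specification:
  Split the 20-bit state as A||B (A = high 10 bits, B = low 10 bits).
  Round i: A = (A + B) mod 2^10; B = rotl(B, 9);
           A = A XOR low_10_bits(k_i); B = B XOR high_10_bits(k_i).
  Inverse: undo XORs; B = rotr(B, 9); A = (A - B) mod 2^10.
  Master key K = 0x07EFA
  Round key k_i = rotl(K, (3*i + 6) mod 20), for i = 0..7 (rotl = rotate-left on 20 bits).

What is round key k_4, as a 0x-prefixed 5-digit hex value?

0x81FBE

K = 0x07EFA
k_0 = rotl(K, (3*0+6) mod 20) = rotl(K, 6) = 0xFBE81
k_1 = rotl(K, (3*1+6) mod 20) = rotl(K, 9) = 0xDF40F
k_2 = rotl(K, (3*2+6) mod 20) = rotl(K, 12) = 0xFA07E
k_3 = rotl(K, (3*3+6) mod 20) = rotl(K, 15) = 0xD03F7
k_4 = rotl(K, (3*4+6) mod 20) = rotl(K, 18) = 0x81FBE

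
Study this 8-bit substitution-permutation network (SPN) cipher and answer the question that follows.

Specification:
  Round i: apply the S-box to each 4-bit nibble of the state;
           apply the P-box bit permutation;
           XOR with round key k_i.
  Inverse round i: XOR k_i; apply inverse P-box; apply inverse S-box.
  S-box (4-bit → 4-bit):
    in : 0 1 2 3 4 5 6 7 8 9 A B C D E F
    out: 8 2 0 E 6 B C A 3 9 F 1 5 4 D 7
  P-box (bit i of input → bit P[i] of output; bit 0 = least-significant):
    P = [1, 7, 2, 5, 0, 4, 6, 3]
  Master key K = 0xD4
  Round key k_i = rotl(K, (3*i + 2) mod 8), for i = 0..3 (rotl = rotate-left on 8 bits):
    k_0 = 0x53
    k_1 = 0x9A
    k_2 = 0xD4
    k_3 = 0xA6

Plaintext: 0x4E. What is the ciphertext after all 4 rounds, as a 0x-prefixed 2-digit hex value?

0x88

s_0 = plaintext = 0x4E
s_1 = Round(s_0, k_0) = 0x25
s_2 = Round(s_1, k_1) = 0x38
s_3 = Round(s_2, k_2) = 0x0E
s_4 = Round(s_3, k_3) = 0x88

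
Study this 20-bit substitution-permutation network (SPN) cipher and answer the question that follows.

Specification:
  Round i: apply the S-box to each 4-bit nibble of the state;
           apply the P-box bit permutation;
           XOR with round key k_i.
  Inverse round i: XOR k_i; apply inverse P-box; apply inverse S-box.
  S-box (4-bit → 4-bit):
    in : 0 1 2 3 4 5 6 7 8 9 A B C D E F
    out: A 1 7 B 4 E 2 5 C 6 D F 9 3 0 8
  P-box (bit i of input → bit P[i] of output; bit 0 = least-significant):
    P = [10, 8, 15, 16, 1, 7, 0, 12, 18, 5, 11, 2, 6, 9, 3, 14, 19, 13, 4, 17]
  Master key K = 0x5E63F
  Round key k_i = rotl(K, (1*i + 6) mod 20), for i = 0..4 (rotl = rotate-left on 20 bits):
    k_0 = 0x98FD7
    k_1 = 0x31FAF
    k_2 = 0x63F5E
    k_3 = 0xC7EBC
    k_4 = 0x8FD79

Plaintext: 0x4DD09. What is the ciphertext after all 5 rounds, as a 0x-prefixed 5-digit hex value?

0xD3807

s_0 = plaintext = 0x4DD09
s_1 = Round(s_0, k_0) = 0xD1C27
s_2 = Round(s_1, k_1) = 0xFBB68
s_3 = Round(s_2, k_2) = 0x1F5B2
s_4 = Round(s_3, k_3) = 0x4A31B
s_5 = Round(s_4, k_4) = 0xD3807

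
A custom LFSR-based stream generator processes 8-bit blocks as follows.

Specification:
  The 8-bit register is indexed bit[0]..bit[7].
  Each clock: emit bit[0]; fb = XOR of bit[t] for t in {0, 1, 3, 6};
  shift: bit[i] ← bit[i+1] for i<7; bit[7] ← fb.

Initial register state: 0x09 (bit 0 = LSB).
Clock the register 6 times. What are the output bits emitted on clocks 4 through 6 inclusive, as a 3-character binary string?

100

reg_0 = 0x09
clock 1: out=1, reg = 0x04
clock 2: out=0, reg = 0x02
clock 3: out=0, reg = 0x81
clock 4: out=1, reg = 0xC0
clock 5: out=0, reg = 0xE0
clock 6: out=0, reg = 0xF0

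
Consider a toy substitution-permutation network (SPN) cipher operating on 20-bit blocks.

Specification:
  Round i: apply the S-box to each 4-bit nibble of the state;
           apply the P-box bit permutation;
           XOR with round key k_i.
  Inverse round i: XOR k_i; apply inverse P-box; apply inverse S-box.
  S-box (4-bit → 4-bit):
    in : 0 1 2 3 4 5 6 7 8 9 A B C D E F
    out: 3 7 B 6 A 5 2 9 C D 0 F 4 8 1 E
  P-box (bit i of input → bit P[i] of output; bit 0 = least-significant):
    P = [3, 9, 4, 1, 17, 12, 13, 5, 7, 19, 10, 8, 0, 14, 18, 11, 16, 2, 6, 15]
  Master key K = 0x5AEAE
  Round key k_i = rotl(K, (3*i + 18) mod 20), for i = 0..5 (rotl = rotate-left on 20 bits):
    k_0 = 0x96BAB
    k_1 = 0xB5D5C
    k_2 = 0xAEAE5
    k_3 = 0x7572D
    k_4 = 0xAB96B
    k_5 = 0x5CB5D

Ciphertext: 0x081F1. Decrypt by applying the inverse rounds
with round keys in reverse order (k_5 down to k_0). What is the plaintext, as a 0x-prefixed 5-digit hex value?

0xFC1FC

s_0 = ciphertext = 0x081F1
s_1 = InvRound(s_0, k_5) = 0x0FED0
s_2 = InvRound(s_1, k_4) = 0xA0B7B
s_3 = InvRound(s_2, k_3) = 0x1F368
s_4 = InvRound(s_3, k_2) = 0x0720E
s_5 = InvRound(s_4, k_1) = 0x5DF5F
s_6 = InvRound(s_5, k_0) = 0xFC1FC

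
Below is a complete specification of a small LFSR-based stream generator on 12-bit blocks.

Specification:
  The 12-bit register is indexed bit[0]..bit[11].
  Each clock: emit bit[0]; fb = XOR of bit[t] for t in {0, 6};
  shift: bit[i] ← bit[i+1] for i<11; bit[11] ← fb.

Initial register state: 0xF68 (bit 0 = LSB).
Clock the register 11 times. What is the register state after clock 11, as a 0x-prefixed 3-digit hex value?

0x42B

reg_0 = 0xF68
clock 1: out=0, reg = 0xFB4
clock 2: out=0, reg = 0x7DA
clock 3: out=0, reg = 0xBED
clock 4: out=1, reg = 0x5F6
clock 5: out=0, reg = 0xAFB
clock 6: out=1, reg = 0x57D
clock 7: out=1, reg = 0x2BE
clock 8: out=0, reg = 0x15F
clock 9: out=1, reg = 0x0AF
clock 10: out=1, reg = 0x857
clock 11: out=1, reg = 0x42B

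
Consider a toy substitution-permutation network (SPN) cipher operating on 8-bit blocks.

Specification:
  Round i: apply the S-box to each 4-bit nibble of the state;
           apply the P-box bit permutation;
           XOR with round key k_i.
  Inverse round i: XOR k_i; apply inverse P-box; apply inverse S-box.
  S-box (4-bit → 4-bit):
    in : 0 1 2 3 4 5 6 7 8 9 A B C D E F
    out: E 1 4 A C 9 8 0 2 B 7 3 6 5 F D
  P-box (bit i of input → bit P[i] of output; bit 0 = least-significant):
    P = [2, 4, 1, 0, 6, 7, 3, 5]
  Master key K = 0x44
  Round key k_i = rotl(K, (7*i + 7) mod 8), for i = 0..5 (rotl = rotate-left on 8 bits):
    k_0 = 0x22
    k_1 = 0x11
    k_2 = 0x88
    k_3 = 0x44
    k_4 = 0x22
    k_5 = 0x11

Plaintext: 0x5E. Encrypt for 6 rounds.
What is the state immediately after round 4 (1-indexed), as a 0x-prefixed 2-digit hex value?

0xD0

s_0 = plaintext = 0x5E
s_1 = Round(s_0, k_0) = 0x55
s_2 = Round(s_1, k_1) = 0x74
s_3 = Round(s_2, k_2) = 0x8B
s_4 = Round(s_3, k_3) = 0xD0
s_5 = Round(s_4, k_4) = 0x79
s_6 = Round(s_5, k_5) = 0x04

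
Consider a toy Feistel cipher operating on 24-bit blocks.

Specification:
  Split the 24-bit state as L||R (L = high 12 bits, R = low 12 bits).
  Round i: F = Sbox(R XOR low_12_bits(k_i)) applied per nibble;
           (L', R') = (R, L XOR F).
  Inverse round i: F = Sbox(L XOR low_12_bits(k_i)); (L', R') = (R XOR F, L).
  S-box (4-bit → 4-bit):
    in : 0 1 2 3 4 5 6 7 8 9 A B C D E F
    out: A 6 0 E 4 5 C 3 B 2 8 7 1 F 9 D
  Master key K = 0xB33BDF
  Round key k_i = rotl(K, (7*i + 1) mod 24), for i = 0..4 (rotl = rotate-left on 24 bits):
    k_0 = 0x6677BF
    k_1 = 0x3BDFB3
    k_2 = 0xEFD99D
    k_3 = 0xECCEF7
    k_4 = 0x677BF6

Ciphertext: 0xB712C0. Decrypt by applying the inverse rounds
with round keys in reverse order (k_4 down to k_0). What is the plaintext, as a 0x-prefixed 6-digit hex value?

s_0 = ciphertext = 0xB712C0
s_1 = InvRound(s_0, k_4) = 0x873B71
s_2 = InvRound(s_1, k_3) = 0x7C5873
s_3 = InvRound(s_2, k_2) = 0x1287C5
s_4 = InvRound(s_3, k_1) = 0xEE2128
s_5 = InvRound(s_4, k_0) = 0x377EE2

0x377EE2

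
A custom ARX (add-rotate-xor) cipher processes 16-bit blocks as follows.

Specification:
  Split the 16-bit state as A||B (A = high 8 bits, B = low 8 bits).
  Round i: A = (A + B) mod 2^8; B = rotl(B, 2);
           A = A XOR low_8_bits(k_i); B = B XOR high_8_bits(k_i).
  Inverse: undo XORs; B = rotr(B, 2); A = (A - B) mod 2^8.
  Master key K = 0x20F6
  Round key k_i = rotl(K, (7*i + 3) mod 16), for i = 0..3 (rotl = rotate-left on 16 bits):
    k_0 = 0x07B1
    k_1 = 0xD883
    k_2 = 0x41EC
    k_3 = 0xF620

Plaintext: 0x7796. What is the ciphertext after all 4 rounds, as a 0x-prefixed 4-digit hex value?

0x8229

s_0 = plaintext = 0x7796
s_1 = Round(s_0, k_0) = 0xBC5D
s_2 = Round(s_1, k_1) = 0x9AAD
s_3 = Round(s_2, k_2) = 0xABF7
s_4 = Round(s_3, k_3) = 0x8229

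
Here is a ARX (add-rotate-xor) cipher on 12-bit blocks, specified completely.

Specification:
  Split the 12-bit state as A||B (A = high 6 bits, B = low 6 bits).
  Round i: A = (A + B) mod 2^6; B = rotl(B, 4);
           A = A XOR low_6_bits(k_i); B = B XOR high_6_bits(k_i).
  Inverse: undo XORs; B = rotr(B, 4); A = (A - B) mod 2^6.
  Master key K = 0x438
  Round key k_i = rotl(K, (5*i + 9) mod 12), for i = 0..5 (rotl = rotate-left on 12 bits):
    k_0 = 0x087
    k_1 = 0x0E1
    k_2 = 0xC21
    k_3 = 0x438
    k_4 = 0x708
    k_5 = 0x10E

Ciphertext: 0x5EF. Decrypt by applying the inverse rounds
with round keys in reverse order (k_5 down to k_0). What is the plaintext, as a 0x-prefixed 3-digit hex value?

s_0 = ciphertext = 0x5EF
s_1 = InvRound(s_0, k_5) = 0xAEE
s_2 = InvRound(s_1, k_4) = 0x60B
s_3 = InvRound(s_2, k_3) = 0xCED
s_4 = InvRound(s_3, k_2) = 0x775
s_5 = InvRound(s_4, k_1) = 0x85B
s_6 = InvRound(s_5, k_0) = 0x065

0x065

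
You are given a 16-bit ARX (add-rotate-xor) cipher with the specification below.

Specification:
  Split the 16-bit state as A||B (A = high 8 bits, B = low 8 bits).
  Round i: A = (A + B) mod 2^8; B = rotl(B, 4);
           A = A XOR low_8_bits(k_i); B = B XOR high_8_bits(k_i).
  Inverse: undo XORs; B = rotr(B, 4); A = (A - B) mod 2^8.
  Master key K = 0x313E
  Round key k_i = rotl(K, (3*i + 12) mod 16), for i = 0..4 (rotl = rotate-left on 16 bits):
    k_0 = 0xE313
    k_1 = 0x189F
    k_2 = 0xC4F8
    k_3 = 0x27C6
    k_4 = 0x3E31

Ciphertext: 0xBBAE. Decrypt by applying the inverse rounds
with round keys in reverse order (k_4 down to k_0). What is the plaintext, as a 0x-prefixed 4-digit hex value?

s_0 = ciphertext = 0xBBAE
s_1 = InvRound(s_0, k_4) = 0x8109
s_2 = InvRound(s_1, k_3) = 0x65E2
s_3 = InvRound(s_2, k_2) = 0x3B62
s_4 = InvRound(s_3, k_1) = 0xFDA7
s_5 = InvRound(s_4, k_0) = 0xAA44

0xAA44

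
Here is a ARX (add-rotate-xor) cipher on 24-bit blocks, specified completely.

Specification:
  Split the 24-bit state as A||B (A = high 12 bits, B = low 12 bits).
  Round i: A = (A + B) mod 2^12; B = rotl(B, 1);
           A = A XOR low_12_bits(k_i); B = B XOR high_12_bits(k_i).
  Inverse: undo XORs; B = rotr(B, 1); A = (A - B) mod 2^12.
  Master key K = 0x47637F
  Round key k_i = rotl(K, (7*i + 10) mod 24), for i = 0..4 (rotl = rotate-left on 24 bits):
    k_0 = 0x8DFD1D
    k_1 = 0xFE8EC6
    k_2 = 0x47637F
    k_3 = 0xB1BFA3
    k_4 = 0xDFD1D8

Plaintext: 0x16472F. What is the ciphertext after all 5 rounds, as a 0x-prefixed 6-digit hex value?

0x1F4D42

s_0 = plaintext = 0x16472F
s_1 = Round(s_0, k_0) = 0x58E681
s_2 = Round(s_1, k_1) = 0x2C92EA
s_3 = Round(s_2, k_2) = 0x6CC1A2
s_4 = Round(s_3, k_3) = 0x7CD85F
s_5 = Round(s_4, k_4) = 0x1F4D42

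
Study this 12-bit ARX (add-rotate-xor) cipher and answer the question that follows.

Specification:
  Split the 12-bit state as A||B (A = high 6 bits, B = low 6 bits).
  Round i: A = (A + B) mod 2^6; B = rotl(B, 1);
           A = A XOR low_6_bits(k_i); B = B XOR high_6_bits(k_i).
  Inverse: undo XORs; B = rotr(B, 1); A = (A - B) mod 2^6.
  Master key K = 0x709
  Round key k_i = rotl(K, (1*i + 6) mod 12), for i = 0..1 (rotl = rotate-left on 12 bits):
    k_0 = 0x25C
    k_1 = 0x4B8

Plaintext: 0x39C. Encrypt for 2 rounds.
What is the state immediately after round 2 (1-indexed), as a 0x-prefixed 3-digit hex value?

s_0 = plaintext = 0x39C
s_1 = Round(s_0, k_0) = 0xDB1
s_2 = Round(s_1, k_1) = 0x7F1

0x7F1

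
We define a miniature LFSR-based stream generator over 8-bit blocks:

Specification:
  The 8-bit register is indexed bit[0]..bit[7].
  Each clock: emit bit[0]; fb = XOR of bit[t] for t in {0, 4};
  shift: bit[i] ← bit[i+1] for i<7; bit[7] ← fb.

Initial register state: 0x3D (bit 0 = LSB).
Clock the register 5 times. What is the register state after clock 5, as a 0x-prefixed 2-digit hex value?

0xF1

reg_0 = 0x3D
clock 1: out=1, reg = 0x1E
clock 2: out=0, reg = 0x8F
clock 3: out=1, reg = 0xC7
clock 4: out=1, reg = 0xE3
clock 5: out=1, reg = 0xF1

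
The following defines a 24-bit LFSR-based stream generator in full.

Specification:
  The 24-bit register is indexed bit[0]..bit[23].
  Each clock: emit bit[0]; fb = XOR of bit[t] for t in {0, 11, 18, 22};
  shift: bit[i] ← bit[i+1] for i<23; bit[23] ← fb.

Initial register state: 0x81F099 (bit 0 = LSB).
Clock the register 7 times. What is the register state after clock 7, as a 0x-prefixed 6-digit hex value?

reg_0 = 0x81F099
clock 1: out=1, reg = 0xC0F84C
clock 2: out=0, reg = 0x607C26
clock 3: out=0, reg = 0x303E13
clock 4: out=1, reg = 0x181F09
clock 5: out=1, reg = 0x0C0F84
clock 6: out=0, reg = 0x0607C2
clock 7: out=0, reg = 0x8303E1

0x8303E1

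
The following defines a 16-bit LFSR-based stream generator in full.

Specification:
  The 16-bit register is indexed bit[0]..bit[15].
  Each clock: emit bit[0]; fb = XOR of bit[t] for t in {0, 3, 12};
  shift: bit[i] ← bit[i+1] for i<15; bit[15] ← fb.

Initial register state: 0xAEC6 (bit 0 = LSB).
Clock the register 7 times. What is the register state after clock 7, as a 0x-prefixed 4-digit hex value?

0xA95D

reg_0 = 0xAEC6
clock 1: out=0, reg = 0x5763
clock 2: out=1, reg = 0x2BB1
clock 3: out=1, reg = 0x95D8
clock 4: out=0, reg = 0x4AEC
clock 5: out=0, reg = 0xA576
clock 6: out=0, reg = 0x52BB
clock 7: out=1, reg = 0xA95D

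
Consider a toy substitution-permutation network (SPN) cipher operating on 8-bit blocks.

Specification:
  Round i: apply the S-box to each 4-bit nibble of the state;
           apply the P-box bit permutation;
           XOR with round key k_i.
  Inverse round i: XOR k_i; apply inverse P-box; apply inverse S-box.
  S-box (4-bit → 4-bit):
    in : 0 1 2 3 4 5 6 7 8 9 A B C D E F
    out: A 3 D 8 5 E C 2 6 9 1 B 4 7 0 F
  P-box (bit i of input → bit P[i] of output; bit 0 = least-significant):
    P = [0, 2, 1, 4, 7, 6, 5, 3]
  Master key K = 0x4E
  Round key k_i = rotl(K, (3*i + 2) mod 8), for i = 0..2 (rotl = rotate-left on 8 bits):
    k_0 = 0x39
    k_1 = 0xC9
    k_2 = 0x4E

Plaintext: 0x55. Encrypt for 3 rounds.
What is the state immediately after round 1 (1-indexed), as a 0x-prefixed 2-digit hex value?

s_0 = plaintext = 0x55
s_1 = Round(s_0, k_0) = 0x47
s_2 = Round(s_1, k_1) = 0x6D
s_3 = Round(s_2, k_2) = 0x61

0x47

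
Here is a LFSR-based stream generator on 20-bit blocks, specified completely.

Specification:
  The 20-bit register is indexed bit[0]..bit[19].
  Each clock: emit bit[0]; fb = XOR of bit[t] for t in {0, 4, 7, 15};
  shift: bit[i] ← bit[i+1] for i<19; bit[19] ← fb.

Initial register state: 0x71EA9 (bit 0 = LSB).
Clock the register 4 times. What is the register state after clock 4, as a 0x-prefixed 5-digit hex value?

reg_0 = 0x71EA9
clock 1: out=1, reg = 0x38F54
clock 2: out=0, reg = 0x1C7AA
clock 3: out=0, reg = 0x0E3D5
clock 4: out=1, reg = 0x071EA

0x071EA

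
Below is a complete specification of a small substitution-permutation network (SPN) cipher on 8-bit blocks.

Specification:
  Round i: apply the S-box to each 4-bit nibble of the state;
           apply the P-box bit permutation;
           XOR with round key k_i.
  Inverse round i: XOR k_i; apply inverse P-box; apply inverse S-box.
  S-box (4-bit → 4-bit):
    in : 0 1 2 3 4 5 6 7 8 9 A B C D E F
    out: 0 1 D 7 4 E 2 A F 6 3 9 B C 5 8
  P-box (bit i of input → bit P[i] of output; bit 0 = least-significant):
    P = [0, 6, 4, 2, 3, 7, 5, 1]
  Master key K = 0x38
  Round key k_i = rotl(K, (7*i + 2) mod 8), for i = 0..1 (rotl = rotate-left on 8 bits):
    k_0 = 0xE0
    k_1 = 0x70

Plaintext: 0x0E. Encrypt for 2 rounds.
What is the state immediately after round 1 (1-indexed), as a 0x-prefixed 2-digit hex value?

s_0 = plaintext = 0x0E
s_1 = Round(s_0, k_0) = 0xF1
s_2 = Round(s_1, k_1) = 0x73

0xF1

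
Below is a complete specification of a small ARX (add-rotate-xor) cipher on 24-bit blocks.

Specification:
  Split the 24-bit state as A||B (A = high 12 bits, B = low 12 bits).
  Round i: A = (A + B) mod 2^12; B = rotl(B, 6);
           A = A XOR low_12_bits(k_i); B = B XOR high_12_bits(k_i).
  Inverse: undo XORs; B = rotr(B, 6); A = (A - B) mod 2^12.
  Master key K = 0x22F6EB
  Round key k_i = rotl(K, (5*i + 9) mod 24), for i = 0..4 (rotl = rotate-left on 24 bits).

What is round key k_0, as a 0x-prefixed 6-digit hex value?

K = 0x22F6EB
k_0 = rotl(K, (5*0+9) mod 24) = rotl(K, 9) = 0xEDD645

0xEDD645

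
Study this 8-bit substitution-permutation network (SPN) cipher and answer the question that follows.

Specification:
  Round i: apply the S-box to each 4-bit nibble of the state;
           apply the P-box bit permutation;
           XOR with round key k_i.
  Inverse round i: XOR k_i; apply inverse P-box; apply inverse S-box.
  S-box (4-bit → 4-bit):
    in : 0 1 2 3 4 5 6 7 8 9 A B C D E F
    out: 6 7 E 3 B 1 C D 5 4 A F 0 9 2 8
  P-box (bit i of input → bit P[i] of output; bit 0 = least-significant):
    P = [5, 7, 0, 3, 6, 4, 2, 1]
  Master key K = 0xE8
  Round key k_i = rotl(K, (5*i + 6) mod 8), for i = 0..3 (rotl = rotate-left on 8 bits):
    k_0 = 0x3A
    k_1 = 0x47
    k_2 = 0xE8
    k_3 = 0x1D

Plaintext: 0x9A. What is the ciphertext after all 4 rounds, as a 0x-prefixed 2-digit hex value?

0x31

s_0 = plaintext = 0x9A
s_1 = Round(s_0, k_0) = 0xB6
s_2 = Round(s_1, k_1) = 0x18
s_3 = Round(s_2, k_2) = 0x9D
s_4 = Round(s_3, k_3) = 0x31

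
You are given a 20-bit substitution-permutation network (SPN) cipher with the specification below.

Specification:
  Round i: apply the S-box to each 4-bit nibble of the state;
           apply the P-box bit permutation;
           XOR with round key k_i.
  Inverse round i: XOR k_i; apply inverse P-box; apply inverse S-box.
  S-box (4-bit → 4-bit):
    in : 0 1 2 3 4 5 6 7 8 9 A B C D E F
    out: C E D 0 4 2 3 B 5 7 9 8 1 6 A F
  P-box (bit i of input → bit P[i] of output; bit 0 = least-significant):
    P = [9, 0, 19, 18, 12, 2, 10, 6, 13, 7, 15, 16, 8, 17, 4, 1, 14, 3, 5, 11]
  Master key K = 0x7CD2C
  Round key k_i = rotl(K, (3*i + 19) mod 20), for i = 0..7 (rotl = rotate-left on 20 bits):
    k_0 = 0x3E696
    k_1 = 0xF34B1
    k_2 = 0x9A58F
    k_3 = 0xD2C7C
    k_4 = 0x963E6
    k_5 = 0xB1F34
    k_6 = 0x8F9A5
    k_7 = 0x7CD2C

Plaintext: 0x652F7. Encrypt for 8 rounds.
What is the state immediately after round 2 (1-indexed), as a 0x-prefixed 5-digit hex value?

s_0 = plaintext = 0x652F7
s_1 = Round(s_0, k_0) = 0x410DB
s_2 = Round(s_1, k_1) = 0x8B087
s_3 = Round(s_2, k_2) = 0xC73AC
s_4 = Round(s_3, k_3) = 0xF7F3E
s_5 = Round(s_4, k_4) = 0xE8A4D
s_6 = Round(s_5, k_5) = 0x2322D
s_7 = Round(s_6, k_6) = 0x105C4
s_8 = Round(s_7, k_7) = 0xFD596

0x8B087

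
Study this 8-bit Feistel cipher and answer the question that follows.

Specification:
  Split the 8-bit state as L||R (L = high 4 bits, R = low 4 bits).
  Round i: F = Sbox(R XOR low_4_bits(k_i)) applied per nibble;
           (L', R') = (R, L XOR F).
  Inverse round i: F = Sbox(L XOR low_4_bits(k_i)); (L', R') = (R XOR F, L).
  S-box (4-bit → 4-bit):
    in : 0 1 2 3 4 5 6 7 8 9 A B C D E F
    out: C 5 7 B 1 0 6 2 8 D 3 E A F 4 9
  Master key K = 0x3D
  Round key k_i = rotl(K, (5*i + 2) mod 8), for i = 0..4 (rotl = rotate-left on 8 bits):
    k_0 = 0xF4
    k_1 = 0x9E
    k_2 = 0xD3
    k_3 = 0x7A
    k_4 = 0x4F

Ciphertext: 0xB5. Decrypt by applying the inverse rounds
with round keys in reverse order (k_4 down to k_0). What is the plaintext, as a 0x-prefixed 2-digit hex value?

0xC3

s_0 = ciphertext = 0xB5
s_1 = InvRound(s_0, k_4) = 0x4B
s_2 = InvRound(s_1, k_3) = 0xF4
s_3 = InvRound(s_2, k_2) = 0xEF
s_4 = InvRound(s_3, k_1) = 0x3E
s_5 = InvRound(s_4, k_0) = 0xC3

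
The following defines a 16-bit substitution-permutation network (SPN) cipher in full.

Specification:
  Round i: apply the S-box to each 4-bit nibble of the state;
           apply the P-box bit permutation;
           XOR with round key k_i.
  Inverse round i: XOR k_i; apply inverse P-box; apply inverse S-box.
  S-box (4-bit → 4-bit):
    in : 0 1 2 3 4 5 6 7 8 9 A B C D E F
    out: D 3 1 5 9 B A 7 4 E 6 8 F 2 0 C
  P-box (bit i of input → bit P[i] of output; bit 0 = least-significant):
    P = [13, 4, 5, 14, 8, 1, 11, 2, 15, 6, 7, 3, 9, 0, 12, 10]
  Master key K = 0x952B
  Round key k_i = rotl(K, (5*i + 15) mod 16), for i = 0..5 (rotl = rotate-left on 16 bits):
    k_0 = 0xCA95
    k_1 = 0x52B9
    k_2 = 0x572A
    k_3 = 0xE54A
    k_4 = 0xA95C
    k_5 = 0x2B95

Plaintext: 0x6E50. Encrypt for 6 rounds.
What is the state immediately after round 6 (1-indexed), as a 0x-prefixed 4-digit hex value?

0xD9C5

s_0 = plaintext = 0x6E50
s_1 = Round(s_0, k_0) = 0xAFB2
s_2 = Round(s_1, k_1) = 0x6234
s_3 = Round(s_2, k_2) = 0xBA2B
s_4 = Round(s_3, k_3) = 0xA08A
s_5 = Round(s_4, k_4) = 0x31E5
s_6 = Round(s_5, k_5) = 0xD9C5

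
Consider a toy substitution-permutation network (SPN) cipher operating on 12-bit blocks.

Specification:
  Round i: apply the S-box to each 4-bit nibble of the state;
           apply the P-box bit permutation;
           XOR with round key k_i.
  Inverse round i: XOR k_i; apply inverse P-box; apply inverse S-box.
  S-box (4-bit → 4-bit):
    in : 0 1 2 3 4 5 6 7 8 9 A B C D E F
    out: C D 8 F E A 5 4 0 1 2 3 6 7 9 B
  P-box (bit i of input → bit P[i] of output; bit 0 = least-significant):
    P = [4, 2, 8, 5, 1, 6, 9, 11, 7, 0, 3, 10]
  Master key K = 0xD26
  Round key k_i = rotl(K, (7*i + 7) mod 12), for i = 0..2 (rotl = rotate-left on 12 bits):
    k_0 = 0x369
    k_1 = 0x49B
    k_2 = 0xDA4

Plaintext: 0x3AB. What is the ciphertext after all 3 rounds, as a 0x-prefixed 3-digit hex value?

s_0 = plaintext = 0x3AB
s_1 = Round(s_0, k_0) = 0x7B4
s_2 = Round(s_1, k_1) = 0x5F5
s_3 = Round(s_2, k_2) = 0x1C3

0x1C3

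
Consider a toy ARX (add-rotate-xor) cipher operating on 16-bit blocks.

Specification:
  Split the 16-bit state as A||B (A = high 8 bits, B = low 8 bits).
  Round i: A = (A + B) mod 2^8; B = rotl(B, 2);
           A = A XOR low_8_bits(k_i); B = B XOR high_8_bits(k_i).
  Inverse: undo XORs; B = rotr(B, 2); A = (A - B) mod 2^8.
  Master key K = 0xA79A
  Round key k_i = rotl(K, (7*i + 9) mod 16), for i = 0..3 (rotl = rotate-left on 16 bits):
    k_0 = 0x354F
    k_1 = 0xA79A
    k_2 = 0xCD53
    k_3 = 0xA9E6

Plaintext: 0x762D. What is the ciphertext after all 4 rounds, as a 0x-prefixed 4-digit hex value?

s_0 = plaintext = 0x762D
s_1 = Round(s_0, k_0) = 0xEC81
s_2 = Round(s_1, k_1) = 0xF7A1
s_3 = Round(s_2, k_2) = 0xCB4B
s_4 = Round(s_3, k_3) = 0xF084

0xF084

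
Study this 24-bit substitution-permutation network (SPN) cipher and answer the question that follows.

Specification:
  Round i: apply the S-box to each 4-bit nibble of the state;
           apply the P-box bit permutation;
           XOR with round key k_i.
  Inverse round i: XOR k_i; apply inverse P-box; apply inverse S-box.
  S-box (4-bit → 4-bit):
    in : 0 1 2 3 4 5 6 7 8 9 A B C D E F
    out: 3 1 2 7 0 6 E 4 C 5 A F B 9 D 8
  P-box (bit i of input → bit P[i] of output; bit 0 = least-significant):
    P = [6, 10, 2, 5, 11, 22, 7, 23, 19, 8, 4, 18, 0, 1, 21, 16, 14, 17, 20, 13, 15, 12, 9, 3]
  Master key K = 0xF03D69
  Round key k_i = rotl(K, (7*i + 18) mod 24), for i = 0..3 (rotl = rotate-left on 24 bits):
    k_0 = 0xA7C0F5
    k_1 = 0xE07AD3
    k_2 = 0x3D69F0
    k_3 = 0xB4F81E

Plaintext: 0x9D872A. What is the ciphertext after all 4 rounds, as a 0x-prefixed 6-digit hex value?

0x2D1FC3

s_0 = plaintext = 0x9D872A
s_1 = Round(s_0, k_0) = 0xC626C5
s_2 = Round(s_1, k_1) = 0x36C7CD
s_3 = Round(s_2, k_2) = 0xEED383
s_4 = Round(s_3, k_3) = 0x2D1FC3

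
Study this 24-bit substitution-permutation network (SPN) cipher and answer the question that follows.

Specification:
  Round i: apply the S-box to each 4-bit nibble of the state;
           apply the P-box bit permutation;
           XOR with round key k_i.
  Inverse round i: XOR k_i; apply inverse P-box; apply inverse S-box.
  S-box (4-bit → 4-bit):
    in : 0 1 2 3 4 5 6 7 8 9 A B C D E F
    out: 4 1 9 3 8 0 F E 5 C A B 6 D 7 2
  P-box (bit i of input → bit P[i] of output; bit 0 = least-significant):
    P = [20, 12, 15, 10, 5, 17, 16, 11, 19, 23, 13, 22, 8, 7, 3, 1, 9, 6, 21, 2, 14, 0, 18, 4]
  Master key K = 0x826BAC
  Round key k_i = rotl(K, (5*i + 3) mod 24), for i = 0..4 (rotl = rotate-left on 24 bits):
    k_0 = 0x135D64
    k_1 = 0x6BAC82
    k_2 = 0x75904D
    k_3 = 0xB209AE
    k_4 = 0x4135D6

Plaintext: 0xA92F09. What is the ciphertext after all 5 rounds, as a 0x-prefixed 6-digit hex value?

0xF58F37

s_0 = plaintext = 0xA92F09
s_1 = Round(s_0, k_0) = 0xB2D873
s_2 = Round(s_1, k_1) = 0x70D79D
s_3 = Round(s_2, k_2) = 0x803D56
s_4 = Round(s_3, k_3) = 0xCEFC2E
s_5 = Round(s_4, k_4) = 0xF58F37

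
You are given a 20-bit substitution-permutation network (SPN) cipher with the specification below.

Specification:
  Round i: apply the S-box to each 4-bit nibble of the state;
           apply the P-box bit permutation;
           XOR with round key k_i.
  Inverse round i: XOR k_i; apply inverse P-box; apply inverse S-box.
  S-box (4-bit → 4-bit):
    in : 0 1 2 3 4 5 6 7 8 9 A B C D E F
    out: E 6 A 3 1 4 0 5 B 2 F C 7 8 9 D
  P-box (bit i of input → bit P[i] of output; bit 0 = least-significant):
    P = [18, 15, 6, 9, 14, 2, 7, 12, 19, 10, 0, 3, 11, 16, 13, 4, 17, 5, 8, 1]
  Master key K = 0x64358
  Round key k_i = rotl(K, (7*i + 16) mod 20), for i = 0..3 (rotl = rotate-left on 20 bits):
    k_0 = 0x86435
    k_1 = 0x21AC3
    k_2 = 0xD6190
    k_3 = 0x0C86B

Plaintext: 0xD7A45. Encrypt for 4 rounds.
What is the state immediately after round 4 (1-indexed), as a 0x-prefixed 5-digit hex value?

s_0 = plaintext = 0xD7A45
s_1 = Round(s_0, k_0) = 0x0087E
s_2 = Round(s_1, k_1) = 0xF7D79
s_3 = Round(s_2, k_2) = 0xF881A
s_4 = Round(s_3, k_3) = 0xF47B5

0xF47B5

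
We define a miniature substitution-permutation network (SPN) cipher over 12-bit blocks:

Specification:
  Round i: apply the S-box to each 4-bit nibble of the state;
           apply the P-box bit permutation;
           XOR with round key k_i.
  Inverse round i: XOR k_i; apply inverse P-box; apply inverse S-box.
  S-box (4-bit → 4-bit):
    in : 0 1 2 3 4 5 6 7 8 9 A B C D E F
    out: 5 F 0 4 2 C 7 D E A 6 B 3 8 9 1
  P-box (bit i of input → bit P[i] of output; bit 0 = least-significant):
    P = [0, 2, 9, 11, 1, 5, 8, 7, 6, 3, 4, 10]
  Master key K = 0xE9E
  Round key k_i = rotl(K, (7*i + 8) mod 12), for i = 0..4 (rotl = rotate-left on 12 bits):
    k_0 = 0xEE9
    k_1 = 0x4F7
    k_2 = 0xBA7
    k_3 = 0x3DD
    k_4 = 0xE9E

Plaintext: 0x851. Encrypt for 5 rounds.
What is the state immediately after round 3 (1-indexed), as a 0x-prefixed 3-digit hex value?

s_0 = plaintext = 0x851
s_1 = Round(s_0, k_0) = 0x174
s_2 = Round(s_1, k_1) = 0x129
s_3 = Round(s_2, k_2) = 0x7FB
s_4 = Round(s_3, k_3) = 0xF8A
s_5 = Round(s_4, k_4) = 0xD7A

0x7FB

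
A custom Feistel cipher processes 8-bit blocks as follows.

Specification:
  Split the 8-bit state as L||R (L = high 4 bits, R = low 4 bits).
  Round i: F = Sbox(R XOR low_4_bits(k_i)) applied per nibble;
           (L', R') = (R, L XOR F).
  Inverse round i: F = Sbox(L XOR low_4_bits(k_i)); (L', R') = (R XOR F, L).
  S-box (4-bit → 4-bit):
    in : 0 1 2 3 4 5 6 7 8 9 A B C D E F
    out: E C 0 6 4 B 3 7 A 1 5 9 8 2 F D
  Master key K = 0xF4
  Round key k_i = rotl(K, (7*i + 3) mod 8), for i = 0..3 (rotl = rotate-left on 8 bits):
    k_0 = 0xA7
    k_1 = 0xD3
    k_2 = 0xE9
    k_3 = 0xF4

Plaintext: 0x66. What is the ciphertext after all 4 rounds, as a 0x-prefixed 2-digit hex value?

0x5B

s_0 = plaintext = 0x66
s_1 = Round(s_0, k_0) = 0x6A
s_2 = Round(s_1, k_1) = 0xA7
s_3 = Round(s_2, k_2) = 0x75
s_4 = Round(s_3, k_3) = 0x5B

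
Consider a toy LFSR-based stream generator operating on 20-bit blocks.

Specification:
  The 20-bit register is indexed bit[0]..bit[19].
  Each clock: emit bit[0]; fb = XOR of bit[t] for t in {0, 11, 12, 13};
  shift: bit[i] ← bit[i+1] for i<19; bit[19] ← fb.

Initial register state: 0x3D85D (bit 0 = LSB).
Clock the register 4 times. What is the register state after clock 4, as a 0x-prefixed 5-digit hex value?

reg_0 = 0x3D85D
clock 1: out=1, reg = 0x9EC2E
clock 2: out=0, reg = 0x4F617
clock 3: out=1, reg = 0xA7B0B
clock 4: out=1, reg = 0x53D85

0x53D85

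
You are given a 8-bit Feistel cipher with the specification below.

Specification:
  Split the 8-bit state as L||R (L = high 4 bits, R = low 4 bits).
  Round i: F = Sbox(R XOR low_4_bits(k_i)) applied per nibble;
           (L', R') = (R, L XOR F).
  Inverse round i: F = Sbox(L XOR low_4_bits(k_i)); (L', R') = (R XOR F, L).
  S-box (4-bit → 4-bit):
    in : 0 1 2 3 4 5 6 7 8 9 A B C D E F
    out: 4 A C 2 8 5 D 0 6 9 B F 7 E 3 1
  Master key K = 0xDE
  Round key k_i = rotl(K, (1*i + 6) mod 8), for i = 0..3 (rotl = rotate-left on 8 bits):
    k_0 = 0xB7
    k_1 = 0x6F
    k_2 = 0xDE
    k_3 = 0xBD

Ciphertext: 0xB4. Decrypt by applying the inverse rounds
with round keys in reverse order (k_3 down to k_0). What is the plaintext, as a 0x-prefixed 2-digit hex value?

0x61

s_0 = ciphertext = 0xB4
s_1 = InvRound(s_0, k_3) = 0x9B
s_2 = InvRound(s_1, k_2) = 0xB9
s_3 = InvRound(s_2, k_1) = 0x1B
s_4 = InvRound(s_3, k_0) = 0x61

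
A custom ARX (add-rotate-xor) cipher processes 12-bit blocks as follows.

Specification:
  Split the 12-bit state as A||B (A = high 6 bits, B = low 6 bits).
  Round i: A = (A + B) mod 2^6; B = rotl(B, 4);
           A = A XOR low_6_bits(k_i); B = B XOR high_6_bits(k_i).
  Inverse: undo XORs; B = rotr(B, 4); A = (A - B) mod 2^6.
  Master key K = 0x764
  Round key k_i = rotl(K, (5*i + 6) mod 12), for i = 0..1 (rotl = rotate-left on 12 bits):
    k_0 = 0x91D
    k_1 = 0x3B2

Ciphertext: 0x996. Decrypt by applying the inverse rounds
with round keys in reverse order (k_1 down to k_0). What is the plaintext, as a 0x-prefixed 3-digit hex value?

s_0 = ciphertext = 0x996
s_1 = InvRound(s_0, k_1) = 0xCE1
s_2 = InvRound(s_1, k_0) = 0x694

0x694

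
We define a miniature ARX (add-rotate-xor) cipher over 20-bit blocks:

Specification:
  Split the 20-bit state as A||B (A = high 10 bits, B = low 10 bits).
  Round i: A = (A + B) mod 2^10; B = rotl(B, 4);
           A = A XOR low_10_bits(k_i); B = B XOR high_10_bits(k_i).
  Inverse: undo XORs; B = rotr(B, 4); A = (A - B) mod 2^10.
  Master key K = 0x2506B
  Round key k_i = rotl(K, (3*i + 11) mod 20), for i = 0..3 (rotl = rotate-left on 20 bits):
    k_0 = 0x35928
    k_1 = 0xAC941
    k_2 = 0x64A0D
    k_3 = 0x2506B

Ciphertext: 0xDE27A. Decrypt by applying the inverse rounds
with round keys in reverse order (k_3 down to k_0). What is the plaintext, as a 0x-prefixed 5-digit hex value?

s_0 = ciphertext = 0xDE27A
s_1 = InvRound(s_0, k_3) = 0xD97AE
s_2 = InvRound(s_1, k_2) = 0x91723
s_3 = InvRound(s_2, k_1) = 0xAAC59
s_4 = InvRound(s_3, k_0) = 0xEEFC8

0xEEFC8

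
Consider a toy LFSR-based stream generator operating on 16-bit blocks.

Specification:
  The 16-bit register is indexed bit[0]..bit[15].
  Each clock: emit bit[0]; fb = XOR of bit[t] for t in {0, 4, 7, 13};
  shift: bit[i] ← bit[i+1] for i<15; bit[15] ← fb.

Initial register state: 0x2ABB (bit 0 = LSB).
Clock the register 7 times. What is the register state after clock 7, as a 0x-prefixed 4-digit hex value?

reg_0 = 0x2ABB
clock 1: out=1, reg = 0x155D
clock 2: out=1, reg = 0x0AAE
clock 3: out=0, reg = 0x8557
clock 4: out=1, reg = 0x42AB
clock 5: out=1, reg = 0x2155
clock 6: out=1, reg = 0x90AA
clock 7: out=0, reg = 0xC855

0xC855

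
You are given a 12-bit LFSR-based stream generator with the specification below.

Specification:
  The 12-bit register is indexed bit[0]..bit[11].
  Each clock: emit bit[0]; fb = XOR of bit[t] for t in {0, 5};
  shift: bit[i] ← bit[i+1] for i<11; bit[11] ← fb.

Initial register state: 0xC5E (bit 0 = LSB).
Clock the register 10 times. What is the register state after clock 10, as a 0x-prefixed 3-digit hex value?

0x8F3

reg_0 = 0xC5E
clock 1: out=0, reg = 0x62F
clock 2: out=1, reg = 0x317
clock 3: out=1, reg = 0x98B
clock 4: out=1, reg = 0xCC5
clock 5: out=1, reg = 0xE62
clock 6: out=0, reg = 0xF31
clock 7: out=1, reg = 0x798
clock 8: out=0, reg = 0x3CC
clock 9: out=0, reg = 0x1E6
clock 10: out=0, reg = 0x8F3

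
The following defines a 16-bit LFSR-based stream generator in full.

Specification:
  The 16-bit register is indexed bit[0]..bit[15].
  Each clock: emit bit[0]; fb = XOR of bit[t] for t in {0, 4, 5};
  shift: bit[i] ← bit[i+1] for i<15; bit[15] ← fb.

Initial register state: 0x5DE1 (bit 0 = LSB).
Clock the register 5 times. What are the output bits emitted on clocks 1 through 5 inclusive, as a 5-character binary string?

10000

reg_0 = 0x5DE1
clock 1: out=1, reg = 0x2EF0
clock 2: out=0, reg = 0x1778
clock 3: out=0, reg = 0x0BBC
clock 4: out=0, reg = 0x05DE
clock 5: out=0, reg = 0x82EF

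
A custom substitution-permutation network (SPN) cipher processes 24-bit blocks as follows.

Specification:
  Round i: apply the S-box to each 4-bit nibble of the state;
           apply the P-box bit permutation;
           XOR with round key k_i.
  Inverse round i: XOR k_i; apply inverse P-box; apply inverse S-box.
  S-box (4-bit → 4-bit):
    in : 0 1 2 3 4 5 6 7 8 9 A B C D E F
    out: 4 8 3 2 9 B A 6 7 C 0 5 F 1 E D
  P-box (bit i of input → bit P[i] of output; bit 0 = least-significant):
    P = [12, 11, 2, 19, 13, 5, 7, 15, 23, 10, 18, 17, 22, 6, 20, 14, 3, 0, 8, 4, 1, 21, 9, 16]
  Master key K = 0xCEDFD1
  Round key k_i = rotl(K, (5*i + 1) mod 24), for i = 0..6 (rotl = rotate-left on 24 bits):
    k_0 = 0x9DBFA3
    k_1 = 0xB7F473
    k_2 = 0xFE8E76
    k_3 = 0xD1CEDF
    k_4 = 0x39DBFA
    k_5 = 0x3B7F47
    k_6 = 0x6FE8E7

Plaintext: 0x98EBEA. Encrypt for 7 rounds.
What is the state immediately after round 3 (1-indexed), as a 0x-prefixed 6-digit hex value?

s_0 = plaintext = 0x98EBEA
s_1 = Round(s_0, k_0) = 0x087C4A
s_2 = Round(s_1, k_1) = 0x21533A
s_3 = Round(s_2, k_2) = 0x9ECA04
s_4 = Round(s_3, k_3) = 0x889D0E
s_5 = Round(s_4, k_4) = 0x819075
s_6 = Round(s_5, k_5) = 0x0725F5
s_7 = Round(s_6, k_6) = 0xA55726

0x9ECA04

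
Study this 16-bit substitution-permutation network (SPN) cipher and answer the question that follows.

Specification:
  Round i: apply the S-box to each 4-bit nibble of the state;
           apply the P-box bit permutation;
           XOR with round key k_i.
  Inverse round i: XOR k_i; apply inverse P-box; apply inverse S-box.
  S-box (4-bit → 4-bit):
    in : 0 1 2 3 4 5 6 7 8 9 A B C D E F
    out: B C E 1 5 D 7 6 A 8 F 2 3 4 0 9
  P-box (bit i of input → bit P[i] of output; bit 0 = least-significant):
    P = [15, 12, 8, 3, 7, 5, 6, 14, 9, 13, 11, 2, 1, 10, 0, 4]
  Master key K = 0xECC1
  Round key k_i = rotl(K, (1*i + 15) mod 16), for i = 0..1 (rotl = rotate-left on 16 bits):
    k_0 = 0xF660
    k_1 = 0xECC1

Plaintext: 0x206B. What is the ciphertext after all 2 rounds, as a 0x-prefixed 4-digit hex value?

0x0BCF

s_0 = plaintext = 0x206B
s_1 = Round(s_0, k_0) = 0xC095
s_2 = Round(s_1, k_1) = 0x0BCF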